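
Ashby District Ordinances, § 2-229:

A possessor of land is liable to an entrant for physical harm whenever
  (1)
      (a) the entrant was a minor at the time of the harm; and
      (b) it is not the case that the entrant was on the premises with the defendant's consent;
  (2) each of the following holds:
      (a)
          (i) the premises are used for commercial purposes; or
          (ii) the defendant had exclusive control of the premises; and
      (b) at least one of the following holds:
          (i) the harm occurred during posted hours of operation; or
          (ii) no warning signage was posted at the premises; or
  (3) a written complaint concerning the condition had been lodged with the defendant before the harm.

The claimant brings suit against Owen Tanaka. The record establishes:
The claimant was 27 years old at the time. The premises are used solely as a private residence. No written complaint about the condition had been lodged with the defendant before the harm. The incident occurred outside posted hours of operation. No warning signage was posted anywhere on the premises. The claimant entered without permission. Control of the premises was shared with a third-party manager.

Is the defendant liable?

(a) entrant a minor — fails.
(b) not (consent to enter) — satisfied.
So (1) is not satisfied (F AND T).
(i) commercial use — fails.
(ii) exclusive control — not satisfied.
(a): F OR F → false.
(i) during posted hours — not satisfied.
(ii) no signage posted — met.
(b) = F OR T = true.
So (2) is not satisfied (F AND T).
(3) complaint lodged — not met.
So Overall is not satisfied (F OR F OR F).

No — not liable.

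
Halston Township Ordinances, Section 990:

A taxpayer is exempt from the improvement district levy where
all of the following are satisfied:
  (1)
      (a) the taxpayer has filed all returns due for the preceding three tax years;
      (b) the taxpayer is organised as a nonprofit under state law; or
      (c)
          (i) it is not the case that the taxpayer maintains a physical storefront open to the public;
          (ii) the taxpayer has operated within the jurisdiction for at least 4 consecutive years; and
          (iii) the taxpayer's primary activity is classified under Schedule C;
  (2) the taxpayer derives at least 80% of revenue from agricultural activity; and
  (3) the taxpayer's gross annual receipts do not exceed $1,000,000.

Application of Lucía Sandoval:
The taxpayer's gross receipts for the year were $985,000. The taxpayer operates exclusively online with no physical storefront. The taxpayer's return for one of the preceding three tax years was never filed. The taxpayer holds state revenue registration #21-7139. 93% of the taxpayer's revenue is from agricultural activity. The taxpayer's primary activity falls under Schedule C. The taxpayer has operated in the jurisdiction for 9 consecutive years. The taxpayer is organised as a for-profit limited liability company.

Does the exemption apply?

Yes — exempt.

(a) returns current — not met.
(b) nonprofit — not satisfied.
(i) not (has storefront) — met.
(ii) ≥ 4 yrs in jurisdiction — satisfied.
(iii) Schedule C activity — satisfied.
(c) = T AND T AND T = true.
(1) = F OR F OR T = true.
(2) ≥80% agricultural — satisfied.
(3) receipts ≤ $1,000,000 — holds.
So Overall is satisfied (T AND T AND T).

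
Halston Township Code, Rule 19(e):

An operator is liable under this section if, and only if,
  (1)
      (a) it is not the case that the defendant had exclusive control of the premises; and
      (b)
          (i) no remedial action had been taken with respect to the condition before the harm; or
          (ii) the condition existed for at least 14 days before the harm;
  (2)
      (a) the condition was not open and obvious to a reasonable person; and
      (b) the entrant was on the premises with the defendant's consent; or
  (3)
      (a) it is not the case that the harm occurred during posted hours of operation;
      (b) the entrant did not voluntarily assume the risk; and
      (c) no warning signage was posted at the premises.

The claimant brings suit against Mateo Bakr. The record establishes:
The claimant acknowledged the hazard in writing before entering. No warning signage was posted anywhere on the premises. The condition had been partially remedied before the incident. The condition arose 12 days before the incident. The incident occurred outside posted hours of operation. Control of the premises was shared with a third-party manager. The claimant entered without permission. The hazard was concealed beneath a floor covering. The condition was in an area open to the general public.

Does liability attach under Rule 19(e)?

(a) not (exclusive control) — met.
(i) no remedial action — not met.
(ii) condition ≥14 days old — fails.
(b): F OR F → false.
(1): T AND F → false.
(a) not open/obvious — met.
(b) consent to enter — fails.
So (2) is not satisfied (T AND F).
(a) not (during posted hours) — met.
(b) no assumed risk — not met.
(c) no signage posted — met.
So (3) is not satisfied (T AND F AND T).
Overall: F OR F OR F → false.

No — not liable.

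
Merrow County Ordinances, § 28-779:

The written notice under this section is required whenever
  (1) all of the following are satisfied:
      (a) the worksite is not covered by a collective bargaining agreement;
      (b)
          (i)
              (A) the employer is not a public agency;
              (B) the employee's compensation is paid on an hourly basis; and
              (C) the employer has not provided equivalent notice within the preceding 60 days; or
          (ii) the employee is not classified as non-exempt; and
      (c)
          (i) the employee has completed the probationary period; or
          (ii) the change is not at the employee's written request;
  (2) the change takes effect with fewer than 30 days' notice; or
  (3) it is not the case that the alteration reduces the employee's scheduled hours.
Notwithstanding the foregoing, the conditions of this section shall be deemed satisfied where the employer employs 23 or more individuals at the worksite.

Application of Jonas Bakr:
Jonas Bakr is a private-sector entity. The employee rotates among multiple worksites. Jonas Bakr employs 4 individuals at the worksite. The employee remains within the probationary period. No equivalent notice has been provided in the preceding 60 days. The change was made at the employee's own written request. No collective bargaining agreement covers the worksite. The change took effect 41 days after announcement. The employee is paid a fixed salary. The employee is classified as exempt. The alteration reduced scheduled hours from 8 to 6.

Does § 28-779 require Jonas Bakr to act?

No — not required.

(a) no CBA — met.
(A) not (public agency) — satisfied.
(B) hourly-paid — fails.
(C) no recent notice — met.
(i): T AND F AND T → false.
(ii) not (non-exempt) — satisfied.
So (b) is satisfied (F OR T).
(i) past probation — not met.
(ii) not employee-requested — not satisfied.
(c): F OR F → false.
So (1) is not satisfied (T AND T AND F).
(2) < 30 days' notice — not met.
(3) not (hours reduced) — fails.
Overall: F OR F OR F → false.
Exception (≥ 23 at site) — not satisfied.
Result: main false OR exception false → false.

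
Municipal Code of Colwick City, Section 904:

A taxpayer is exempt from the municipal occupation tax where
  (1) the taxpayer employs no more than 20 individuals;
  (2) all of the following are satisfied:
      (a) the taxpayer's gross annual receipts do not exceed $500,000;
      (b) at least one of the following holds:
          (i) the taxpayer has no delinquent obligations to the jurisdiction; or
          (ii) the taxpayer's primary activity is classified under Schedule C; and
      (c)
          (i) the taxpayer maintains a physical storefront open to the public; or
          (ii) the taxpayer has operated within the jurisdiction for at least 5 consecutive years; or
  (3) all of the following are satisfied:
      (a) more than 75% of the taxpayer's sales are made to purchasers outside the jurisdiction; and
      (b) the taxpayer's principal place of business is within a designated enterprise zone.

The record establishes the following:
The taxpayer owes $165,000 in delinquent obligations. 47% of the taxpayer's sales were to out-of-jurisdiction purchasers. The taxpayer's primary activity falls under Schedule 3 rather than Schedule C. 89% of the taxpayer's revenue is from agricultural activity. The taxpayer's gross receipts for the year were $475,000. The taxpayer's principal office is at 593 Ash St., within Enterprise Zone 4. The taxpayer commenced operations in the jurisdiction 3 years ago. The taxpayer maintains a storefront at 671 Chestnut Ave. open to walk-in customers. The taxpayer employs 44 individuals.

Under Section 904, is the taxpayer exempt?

No — not exempt.

(1) ≤ 20 employees — not met.
(a) receipts ≤ $500,000 — holds.
(i) no delinquency — fails.
(ii) Schedule C activity — not met.
So (b) is not satisfied (F OR F).
(i) has storefront — holds.
(ii) ≥ 5 yrs in jurisdiction — not met.
So (c) is satisfied (T OR F).
(2) = T AND F AND T = false.
(a) >75% out-of-jur. sales — not met.
(b) in enterprise zone — holds.
(3) = F AND T = false.
So Overall is not satisfied (F OR F OR F).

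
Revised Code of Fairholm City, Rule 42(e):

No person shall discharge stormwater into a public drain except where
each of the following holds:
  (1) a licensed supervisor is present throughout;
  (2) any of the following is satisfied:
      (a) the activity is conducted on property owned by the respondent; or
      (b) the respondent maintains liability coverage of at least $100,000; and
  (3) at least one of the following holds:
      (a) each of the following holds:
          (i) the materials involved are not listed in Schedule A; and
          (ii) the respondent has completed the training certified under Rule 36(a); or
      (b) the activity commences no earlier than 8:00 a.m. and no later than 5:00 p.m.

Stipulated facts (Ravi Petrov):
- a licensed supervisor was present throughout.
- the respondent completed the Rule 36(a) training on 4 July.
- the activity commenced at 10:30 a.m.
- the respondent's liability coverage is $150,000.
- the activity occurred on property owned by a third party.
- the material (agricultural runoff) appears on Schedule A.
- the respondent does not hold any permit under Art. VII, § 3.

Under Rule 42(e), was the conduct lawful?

Yes — lawful.

(1) supervisor present — met.
(a) own property — fails.
(b) coverage ≥ $100,000 — satisfied.
So (2) is satisfied (F OR T).
(i) not (Schedule A material) — not satisfied.
(ii) training certified — holds.
So (a) is not satisfied (F AND T).
(b) start within hours — met.
(3) = F OR T = true.
So Overall is satisfied (T AND T AND T).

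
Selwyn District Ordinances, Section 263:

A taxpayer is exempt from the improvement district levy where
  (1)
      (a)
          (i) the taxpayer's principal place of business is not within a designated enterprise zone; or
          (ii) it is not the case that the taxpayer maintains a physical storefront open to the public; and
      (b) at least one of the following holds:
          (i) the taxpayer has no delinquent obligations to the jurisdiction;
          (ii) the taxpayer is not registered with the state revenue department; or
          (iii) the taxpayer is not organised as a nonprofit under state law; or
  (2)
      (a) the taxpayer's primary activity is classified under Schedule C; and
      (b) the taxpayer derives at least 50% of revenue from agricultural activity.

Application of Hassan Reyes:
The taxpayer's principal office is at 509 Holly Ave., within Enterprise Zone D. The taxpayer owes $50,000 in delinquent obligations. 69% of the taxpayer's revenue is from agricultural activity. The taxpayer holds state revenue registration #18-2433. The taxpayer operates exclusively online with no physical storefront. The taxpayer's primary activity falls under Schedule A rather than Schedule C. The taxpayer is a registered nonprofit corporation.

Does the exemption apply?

(i) not (in enterprise zone) — fails.
(ii) not (has storefront) — holds.
So (a) is satisfied (F OR T).
(i) no delinquency — not satisfied.
(ii) not (state-registered) — not satisfied.
(iii) not (nonprofit) — not met.
(b) = F OR F OR F = false.
So (1) is not satisfied (T AND F).
(a) Schedule C activity — not met.
(b) ≥50% agricultural — met.
(2): F AND T → false.
Overall: F OR F → false.

No — not exempt.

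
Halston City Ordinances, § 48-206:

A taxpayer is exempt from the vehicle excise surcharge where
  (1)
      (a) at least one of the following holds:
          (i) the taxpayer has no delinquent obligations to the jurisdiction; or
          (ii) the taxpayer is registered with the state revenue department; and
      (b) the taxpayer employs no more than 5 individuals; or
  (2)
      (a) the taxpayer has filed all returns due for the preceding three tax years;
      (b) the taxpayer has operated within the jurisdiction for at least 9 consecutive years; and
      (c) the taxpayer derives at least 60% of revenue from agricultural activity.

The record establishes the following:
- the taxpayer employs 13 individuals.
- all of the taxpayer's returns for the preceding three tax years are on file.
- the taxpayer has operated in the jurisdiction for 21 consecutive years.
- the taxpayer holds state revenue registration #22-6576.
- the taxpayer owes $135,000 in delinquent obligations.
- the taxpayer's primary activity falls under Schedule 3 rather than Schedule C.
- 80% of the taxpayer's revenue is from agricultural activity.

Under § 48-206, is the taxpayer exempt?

Yes — exempt.

(i) no delinquency — not met.
(ii) state-registered — holds.
(a) = F OR T = true.
(b) ≤ 5 employees — not met.
(1) = T AND F = false.
(a) returns current — met.
(b) ≥ 9 yrs in jurisdiction — met.
(c) ≥60% agricultural — satisfied.
(2): T AND T AND T → true.
Overall: F OR T → true.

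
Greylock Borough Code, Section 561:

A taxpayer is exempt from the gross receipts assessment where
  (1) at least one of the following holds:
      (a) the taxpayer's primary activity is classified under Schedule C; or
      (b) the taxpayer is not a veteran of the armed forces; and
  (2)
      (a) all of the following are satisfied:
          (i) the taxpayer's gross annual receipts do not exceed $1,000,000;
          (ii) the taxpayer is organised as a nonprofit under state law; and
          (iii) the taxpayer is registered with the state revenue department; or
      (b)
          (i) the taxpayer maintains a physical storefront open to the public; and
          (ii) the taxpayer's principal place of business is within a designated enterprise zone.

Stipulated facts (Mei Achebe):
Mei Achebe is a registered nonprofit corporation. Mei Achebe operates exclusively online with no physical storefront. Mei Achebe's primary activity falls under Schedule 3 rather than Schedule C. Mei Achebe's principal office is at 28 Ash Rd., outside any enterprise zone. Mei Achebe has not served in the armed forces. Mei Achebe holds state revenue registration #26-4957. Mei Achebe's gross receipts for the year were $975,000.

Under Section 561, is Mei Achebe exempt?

Yes — exempt.

(a) Schedule C activity — not met.
(b) not (veteran) — met.
So (1) is satisfied (F OR T).
(i) receipts ≤ $1,000,000 — holds.
(ii) nonprofit — met.
(iii) state-registered — met.
(a) = T AND T AND T = true.
(i) has storefront — not satisfied.
(ii) in enterprise zone — not met.
(b) = F AND F = false.
So (2) is satisfied (T OR F).
So Overall is satisfied (T AND T).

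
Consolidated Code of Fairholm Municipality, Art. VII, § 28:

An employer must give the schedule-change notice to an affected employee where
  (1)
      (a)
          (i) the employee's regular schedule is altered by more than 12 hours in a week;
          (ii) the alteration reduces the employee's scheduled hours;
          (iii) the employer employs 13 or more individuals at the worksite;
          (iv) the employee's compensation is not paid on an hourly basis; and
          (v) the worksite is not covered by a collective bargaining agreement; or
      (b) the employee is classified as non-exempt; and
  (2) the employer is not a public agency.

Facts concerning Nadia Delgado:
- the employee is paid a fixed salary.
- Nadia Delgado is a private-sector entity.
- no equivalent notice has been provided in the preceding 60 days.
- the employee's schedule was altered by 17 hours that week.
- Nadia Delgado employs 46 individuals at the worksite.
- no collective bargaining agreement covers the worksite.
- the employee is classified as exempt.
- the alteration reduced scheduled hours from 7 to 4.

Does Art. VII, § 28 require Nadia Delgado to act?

(i) schedule shift > 12h — met.
(ii) hours reduced — satisfied.
(iii) ≥ 13 at site — satisfied.
(iv) not (hourly-paid) — holds.
(v) no CBA — met.
So (a) is satisfied (T AND T AND T AND T AND T).
(b) non-exempt — fails.
(1) = T OR F = true.
(2) not (public agency) — holds.
Overall = T AND T = true.

Yes — required.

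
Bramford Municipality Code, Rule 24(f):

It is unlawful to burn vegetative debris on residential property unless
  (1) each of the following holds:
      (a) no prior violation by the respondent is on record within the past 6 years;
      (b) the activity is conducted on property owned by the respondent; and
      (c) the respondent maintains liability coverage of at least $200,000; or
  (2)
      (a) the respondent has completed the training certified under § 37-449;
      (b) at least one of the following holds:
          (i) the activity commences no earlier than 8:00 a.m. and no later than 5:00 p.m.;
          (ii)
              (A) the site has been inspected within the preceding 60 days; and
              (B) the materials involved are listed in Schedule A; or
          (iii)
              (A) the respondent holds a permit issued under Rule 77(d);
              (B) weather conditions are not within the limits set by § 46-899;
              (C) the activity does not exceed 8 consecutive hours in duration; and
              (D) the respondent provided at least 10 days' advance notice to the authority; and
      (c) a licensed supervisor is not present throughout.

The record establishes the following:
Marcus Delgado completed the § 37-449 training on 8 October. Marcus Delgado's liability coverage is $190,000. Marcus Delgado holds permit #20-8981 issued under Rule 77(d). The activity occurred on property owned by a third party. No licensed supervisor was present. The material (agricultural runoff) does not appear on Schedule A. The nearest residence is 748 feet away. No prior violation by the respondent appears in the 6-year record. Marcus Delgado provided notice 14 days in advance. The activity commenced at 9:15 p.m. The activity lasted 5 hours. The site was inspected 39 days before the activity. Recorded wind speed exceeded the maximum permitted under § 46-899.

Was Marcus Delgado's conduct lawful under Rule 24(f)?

(a) no prior violation — satisfied.
(b) own property — not met.
(c) coverage ≥ $200,000 — not met.
(1): T AND F AND F → false.
(a) training certified — met.
(i) start within hours — not met.
(A) site inspected — met.
(B) Schedule A material — not satisfied.
So (ii) is not satisfied (T AND F).
(A) holds permit — met.
(B) not (weather ok) — holds.
(C) ≤ 8 hrs duration — satisfied.
(D) ≥10 days' notice — holds.
(iii): T AND T AND T AND T → true.
So (b) is satisfied (F OR F OR T).
(c) not (supervisor present) — holds.
(2): T AND T AND T → true.
Overall = F OR T = true.

Yes — lawful.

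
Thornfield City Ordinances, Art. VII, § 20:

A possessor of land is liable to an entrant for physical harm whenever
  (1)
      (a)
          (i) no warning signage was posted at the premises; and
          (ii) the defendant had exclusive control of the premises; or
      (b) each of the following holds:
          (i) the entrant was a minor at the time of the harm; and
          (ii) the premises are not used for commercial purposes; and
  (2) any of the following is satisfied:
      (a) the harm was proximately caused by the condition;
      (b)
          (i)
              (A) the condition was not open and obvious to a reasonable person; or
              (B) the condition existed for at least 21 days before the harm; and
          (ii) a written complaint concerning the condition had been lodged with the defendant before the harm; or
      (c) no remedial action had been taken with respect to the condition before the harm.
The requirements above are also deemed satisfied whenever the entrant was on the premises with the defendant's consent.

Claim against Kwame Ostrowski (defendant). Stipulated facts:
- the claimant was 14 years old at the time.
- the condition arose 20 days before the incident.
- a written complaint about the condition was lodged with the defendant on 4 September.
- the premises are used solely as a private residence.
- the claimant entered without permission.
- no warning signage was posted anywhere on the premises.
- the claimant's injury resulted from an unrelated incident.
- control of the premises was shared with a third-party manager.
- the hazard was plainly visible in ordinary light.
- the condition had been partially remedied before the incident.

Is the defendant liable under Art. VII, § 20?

(i) no signage posted — met.
(ii) exclusive control — fails.
So (a) is not satisfied (T AND F).
(i) entrant a minor — met.
(ii) not (commercial use) — satisfied.
(b) = T AND T = true.
(1): F OR T → true.
(a) proximate cause — fails.
(A) not open/obvious — not satisfied.
(B) condition ≥21 days old — fails.
So (i) is not satisfied (F OR F).
(ii) complaint lodged — met.
(b) = F AND T = false.
(c) no remedial action — not satisfied.
So (2) is not satisfied (F OR F OR F).
Overall = T AND F = false.
Exception (consent to enter) — not satisfied.
Result: main false OR exception false → false.

No — not liable.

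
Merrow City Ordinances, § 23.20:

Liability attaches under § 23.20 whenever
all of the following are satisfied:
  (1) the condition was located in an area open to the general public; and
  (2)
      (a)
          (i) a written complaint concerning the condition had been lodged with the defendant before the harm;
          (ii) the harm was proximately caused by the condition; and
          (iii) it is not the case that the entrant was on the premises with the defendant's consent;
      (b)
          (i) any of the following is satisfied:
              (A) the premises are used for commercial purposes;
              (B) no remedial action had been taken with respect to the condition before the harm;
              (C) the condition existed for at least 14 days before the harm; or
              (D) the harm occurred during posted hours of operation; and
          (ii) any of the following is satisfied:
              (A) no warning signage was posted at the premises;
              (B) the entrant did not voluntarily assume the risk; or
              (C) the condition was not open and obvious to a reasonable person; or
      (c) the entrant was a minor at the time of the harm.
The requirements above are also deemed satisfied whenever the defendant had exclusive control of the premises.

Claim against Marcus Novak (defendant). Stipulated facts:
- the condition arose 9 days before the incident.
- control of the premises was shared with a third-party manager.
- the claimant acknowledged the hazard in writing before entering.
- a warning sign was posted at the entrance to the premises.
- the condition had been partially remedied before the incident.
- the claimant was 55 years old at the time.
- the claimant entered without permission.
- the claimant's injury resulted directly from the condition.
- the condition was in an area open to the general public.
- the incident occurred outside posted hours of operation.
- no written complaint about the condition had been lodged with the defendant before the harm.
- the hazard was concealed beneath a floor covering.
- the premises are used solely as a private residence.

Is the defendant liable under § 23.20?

No — not liable.

(1) public area — satisfied.
(i) complaint lodged — fails.
(ii) proximate cause — satisfied.
(iii) not (consent to enter) — met.
(a) = F AND T AND T = false.
(A) commercial use — fails.
(B) no remedial action — fails.
(C) condition ≥14 days old — not satisfied.
(D) during posted hours — not met.
So (i) is not satisfied (F OR F OR F OR F).
(A) no signage posted — not met.
(B) no assumed risk — not met.
(C) not open/obvious — met.
So (ii) is satisfied (F OR F OR T).
So (b) is not satisfied (F AND T).
(c) entrant a minor — not met.
(2) = F OR F OR F = false.
So Overall is not satisfied (T AND F).
Exception (exclusive control) — not satisfied.
Result: main false OR exception false → false.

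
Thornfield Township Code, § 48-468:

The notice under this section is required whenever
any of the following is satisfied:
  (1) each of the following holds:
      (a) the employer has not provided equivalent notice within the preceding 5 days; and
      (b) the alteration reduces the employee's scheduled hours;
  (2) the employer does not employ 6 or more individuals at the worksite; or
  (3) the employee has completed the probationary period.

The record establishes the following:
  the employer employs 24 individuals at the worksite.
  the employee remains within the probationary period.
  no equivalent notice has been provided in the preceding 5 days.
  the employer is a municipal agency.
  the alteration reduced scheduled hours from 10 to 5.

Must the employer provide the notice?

(a) no recent notice — met.
(b) hours reduced — holds.
(1): T AND T → true.
(2) not (≥ 6 at site) — fails.
(3) past probation — not satisfied.
So Overall is satisfied (T OR F OR F).

Yes — required.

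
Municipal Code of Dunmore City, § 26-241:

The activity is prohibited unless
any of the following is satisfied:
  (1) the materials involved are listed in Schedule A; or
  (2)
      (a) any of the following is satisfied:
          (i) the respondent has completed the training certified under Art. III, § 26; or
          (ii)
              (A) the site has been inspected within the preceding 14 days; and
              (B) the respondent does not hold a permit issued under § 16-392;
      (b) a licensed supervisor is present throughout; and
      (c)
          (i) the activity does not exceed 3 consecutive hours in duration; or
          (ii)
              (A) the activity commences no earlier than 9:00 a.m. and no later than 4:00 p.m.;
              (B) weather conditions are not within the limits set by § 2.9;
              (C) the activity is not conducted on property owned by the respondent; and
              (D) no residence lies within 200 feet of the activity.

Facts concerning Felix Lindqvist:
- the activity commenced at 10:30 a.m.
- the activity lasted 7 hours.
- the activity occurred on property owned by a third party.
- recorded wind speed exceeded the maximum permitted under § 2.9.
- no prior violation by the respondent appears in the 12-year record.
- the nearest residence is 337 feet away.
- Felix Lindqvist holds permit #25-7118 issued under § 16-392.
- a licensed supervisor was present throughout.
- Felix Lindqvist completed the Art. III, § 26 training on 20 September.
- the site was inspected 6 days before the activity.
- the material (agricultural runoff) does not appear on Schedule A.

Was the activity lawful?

Yes — lawful.

(1) Schedule A material — fails.
(i) training certified — met.
(A) site inspected — satisfied.
(B) not (holds permit) — fails.
So (ii) is not satisfied (T AND F).
(a) = T OR F = true.
(b) supervisor present — satisfied.
(i) ≤ 3 hrs duration — fails.
(A) start within hours — holds.
(B) not (weather ok) — satisfied.
(C) not (own property) — met.
(D) no residence in 200 ft — holds.
So (ii) is satisfied (T AND T AND T AND T).
So (c) is satisfied (F OR T).
(2) = T AND T AND T = true.
Overall: F OR T → true.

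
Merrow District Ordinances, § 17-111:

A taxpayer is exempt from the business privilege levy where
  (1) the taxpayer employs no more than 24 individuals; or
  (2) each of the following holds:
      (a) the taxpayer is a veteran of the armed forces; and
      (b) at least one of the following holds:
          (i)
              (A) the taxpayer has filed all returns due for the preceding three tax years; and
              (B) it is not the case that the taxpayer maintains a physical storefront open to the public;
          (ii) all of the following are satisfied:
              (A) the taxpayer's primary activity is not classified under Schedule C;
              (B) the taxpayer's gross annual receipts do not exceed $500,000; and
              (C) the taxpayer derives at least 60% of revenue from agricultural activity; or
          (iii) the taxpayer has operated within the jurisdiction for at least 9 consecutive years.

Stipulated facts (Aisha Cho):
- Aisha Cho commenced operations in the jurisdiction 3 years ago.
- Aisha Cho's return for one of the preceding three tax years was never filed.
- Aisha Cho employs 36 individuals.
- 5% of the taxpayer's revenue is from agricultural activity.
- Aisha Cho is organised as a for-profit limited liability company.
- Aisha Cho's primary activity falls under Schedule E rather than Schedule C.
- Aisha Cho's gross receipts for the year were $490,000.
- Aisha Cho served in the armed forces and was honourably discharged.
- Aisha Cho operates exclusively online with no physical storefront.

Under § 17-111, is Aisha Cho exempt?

(1) ≤ 24 employees — not met.
(a) veteran — holds.
(A) returns current — not satisfied.
(B) not (has storefront) — satisfied.
(i) = F AND T = false.
(A) not (Schedule C activity) — satisfied.
(B) receipts ≤ $500,000 — holds.
(C) ≥60% agricultural — fails.
(ii): T AND T AND F → false.
(iii) ≥ 9 yrs in jurisdiction — fails.
(b): F OR F OR F → false.
So (2) is not satisfied (T AND F).
Overall = F OR F = false.

No — not exempt.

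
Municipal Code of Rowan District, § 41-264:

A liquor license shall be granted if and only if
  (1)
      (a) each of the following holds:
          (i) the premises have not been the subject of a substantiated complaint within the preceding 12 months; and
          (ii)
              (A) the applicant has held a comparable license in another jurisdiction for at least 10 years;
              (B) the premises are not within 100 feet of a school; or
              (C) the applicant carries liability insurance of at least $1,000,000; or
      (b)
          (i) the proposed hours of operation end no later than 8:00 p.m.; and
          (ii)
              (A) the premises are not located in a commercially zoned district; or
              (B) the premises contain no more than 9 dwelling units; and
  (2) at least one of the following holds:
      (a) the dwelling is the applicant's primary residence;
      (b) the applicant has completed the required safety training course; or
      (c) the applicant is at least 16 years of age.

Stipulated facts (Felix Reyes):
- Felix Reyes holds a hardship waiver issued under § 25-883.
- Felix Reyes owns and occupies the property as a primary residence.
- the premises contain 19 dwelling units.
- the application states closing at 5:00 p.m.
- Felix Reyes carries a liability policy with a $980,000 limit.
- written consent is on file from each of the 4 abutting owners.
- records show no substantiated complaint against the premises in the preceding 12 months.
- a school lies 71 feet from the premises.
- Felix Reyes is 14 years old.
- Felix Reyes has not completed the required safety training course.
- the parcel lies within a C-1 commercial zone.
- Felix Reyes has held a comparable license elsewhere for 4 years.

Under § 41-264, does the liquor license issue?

(i) no complaint in 12 mo. — satisfied.
(A) prior license ≥ 10 yr — not met.
(B) ≥100 ft from school — fails.
(C) insurance ≥ $1,000,000 — not satisfied.
(ii): F OR F OR F → false.
So (a) is not satisfied (T AND F).
(i) closes by 8 p.m. — holds.
(A) not (commercially zoned) — fails.
(B) ≤ 9 units — not satisfied.
(ii) = F OR F = false.
So (b) is not satisfied (T AND F).
(1) = F OR F = false.
(a) primary residence — holds.
(b) safety training — not met.
(c) age ≥ 16 — not met.
So (2) is satisfied (T OR F OR F).
So Overall is not satisfied (F AND T).

No — denied.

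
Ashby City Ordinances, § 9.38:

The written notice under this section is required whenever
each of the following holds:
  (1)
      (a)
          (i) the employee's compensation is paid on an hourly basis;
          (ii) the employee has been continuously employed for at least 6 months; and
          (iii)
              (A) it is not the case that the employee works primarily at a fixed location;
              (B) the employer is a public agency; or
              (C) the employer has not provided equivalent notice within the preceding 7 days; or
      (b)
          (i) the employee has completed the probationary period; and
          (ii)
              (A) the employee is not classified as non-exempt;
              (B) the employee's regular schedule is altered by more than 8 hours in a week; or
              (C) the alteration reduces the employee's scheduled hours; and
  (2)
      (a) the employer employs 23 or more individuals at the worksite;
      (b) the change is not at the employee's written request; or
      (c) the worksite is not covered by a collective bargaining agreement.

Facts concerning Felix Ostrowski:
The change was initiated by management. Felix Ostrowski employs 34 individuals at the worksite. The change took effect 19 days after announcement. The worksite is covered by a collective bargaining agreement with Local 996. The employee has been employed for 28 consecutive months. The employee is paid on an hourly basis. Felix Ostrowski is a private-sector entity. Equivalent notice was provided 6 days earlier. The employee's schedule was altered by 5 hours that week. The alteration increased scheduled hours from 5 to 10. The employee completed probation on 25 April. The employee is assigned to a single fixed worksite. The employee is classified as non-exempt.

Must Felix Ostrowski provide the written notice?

(i) hourly-paid — satisfied.
(ii) tenure ≥ 6 mo. — satisfied.
(A) not (fixed location) — not satisfied.
(B) public agency — not met.
(C) no recent notice — not met.
(iii): F OR F OR F → false.
(a) = T AND T AND F = false.
(i) past probation — holds.
(A) not (non-exempt) — not satisfied.
(B) schedule shift > 8h — not satisfied.
(C) hours reduced — not met.
(ii) = F OR F OR F = false.
(b): T AND F → false.
(1): F OR F → false.
(a) ≥ 23 at site — met.
(b) not employee-requested — met.
(c) no CBA — not met.
(2): T OR T OR F → true.
Overall: F AND T → false.

No — not required.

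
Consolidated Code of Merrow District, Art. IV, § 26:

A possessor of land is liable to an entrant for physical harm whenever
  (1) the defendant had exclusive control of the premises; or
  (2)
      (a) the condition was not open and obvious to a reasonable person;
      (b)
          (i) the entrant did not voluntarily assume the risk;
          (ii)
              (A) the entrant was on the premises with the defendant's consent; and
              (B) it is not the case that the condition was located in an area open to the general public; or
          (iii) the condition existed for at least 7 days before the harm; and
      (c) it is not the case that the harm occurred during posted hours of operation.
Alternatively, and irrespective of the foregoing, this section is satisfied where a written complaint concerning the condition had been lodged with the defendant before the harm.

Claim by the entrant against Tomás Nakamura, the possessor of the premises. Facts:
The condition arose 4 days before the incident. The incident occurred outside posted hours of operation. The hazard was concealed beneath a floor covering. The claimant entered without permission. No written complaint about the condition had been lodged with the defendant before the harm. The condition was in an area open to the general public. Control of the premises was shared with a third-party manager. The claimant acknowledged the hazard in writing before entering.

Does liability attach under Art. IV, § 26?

(1) exclusive control — fails.
(a) not open/obvious — satisfied.
(i) no assumed risk — not satisfied.
(A) consent to enter — not met.
(B) not (public area) — not met.
(ii): F AND F → false.
(iii) condition ≥7 days old — not met.
(b) = F OR F OR F = false.
(c) not (during posted hours) — met.
(2): T AND F AND T → false.
Overall = F OR F = false.
Exception (complaint lodged) — not satisfied.
Result: main false OR exception false → false.

No — not liable.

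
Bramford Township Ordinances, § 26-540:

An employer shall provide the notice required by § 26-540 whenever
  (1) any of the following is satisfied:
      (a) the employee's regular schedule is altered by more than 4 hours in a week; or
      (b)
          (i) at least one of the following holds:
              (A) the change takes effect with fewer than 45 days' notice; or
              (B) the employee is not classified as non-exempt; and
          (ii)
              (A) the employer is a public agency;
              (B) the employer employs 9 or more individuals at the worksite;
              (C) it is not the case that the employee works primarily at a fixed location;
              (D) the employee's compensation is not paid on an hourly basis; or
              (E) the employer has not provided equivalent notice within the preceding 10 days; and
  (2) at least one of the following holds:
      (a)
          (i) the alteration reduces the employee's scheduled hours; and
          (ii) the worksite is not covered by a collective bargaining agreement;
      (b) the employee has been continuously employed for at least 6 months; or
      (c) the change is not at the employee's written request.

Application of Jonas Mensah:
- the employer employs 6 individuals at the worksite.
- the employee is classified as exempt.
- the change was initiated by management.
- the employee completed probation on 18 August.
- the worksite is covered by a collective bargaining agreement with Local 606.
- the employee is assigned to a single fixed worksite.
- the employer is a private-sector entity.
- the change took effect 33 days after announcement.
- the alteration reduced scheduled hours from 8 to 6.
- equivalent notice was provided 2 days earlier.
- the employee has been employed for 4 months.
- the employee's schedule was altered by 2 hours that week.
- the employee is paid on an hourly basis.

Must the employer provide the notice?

(a) schedule shift > 4h — fails.
(A) < 45 days' notice — satisfied.
(B) not (non-exempt) — met.
(i): T OR T → true.
(A) public agency — not met.
(B) ≥ 9 at site — fails.
(C) not (fixed location) — not satisfied.
(D) not (hourly-paid) — not satisfied.
(E) no recent notice — not met.
(ii) = F OR F OR F OR F OR F = false.
(b): T AND F → false.
(1): F OR F → false.
(i) hours reduced — holds.
(ii) no CBA — fails.
(a): T AND F → false.
(b) tenure ≥ 6 mo. — fails.
(c) not employee-requested — holds.
So (2) is satisfied (F OR F OR T).
So Overall is not satisfied (F AND T).

No — not required.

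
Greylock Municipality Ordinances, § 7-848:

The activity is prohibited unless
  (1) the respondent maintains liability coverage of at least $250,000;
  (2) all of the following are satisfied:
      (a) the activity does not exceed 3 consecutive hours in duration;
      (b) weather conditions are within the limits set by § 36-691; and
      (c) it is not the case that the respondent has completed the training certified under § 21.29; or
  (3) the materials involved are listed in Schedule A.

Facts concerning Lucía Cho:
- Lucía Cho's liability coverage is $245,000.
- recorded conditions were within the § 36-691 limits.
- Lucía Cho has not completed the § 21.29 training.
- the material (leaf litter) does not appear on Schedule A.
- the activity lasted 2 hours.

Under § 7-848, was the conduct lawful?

Yes — lawful.

(1) coverage ≥ $250,000 — not met.
(a) ≤ 3 hrs duration — met.
(b) weather ok — satisfied.
(c) not (training certified) — met.
(2) = T AND T AND T = true.
(3) Schedule A material — not satisfied.
Overall: F OR T OR F → true.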